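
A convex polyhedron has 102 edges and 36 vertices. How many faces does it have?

68

Here V − E + F = 2.
F = 2 − V + E = 2 − 36 + 102 = 68.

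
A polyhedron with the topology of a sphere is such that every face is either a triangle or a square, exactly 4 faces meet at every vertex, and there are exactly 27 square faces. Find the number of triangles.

Let x be the number of triangles; then F = 27 + x.
Edge–face incidences: 2E = 4·27 + 3·x = 108 + 3x.
Every vertex has degree 4, so 4V = 2E.
Euler: V − E + F = 2 ⇒ (2E)/4 − E + (27 + x) = 2.
Multiply by 8: 2·(2E) − 4·(2E) + 8·(27 + x) = 16, i.e. 216 + 8x − 2·(108 + 3x) = 16.
Collecting terms: 2x = 16, so x = 8.
Then 2E = 108 + 3·8 = 132, so E = 66, V = 2E/4 = 33, F = 27 + 8 = 35.

8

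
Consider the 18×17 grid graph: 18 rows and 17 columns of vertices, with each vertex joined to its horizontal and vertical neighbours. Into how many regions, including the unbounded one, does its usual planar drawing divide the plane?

273

The grid has V = 18·17 = 306 vertices and E = 18·16 + 17·17 = 577 edges.
F = 2 − V + E = 2 − 306 + 577 = 273.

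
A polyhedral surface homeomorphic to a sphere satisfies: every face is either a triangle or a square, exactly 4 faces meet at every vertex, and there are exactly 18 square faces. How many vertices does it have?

Let x be the number of triangles; then F = 18 + x.
Edge–face incidences: 2E = 4·18 + 3·x = 72 + 3x.
Every vertex has degree 4, so 4V = 2E.
Euler: V − E + F = 2 ⇒ (2E)/4 − E + (18 + x) = 2.
Multiply by 8: 2·(2E) − 4·(2E) + 8·(18 + x) = 16, i.e. 144 + 8x − 2·(72 + 3x) = 16.
Collecting terms: 2x = 16, so x = 8.
Then 2E = 72 + 3·8 = 96, so E = 48, V = 2E/4 = 24, F = 18 + 8 = 26.

24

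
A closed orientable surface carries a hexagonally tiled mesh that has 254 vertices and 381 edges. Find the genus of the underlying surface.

1

Every face is a hexagon and each edge borders two faces, so 6F = 2·381, giving F = 127.
χ = V − E + F = 254 − 381 + 127 = 0.
For a closed orientable surface χ = 2 − 2g, so g = (2 − (0))/2 = 1.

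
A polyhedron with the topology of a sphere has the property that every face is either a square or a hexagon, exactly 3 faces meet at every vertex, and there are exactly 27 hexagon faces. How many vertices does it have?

62

Let x be the number of squares; then F = 27 + x.
Edge–face incidences: 2E = 6·27 + 4·x = 162 + 4x.
Every vertex has degree 3, so 3V = 2E.
Euler: V − E + F = 2 ⇒ (2E)/3 − E + (27 + x) = 2.
Multiply by 6: 2·(2E) − 3·(2E) + 6·(27 + x) = 12, i.e. 162 + 6x − (162 + 4x) = 12.
Collecting terms: 2x = 12, so x = 6.
Then 2E = 162 + 4·6 = 186, so E = 93, V = 2E/3 = 62, F = 27 + 6 = 33.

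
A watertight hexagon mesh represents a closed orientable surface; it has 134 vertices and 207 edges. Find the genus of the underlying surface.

Every face is a hexagon and each edge borders two faces, so 6F = 2·207, giving F = 69.
χ = V − E + F = 134 − 207 + 69 = -4.
For a closed orientable surface χ = 2 − 2g, so g = (2 − (-4))/2 = 3.

3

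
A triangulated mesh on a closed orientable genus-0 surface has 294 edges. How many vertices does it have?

χ = 2 − 2·0 = 2, and every face is a triangle so 3F = 2E.
F = 2E/3 = 196. Then V = 2 + E − F = 2 + 294 − 196 = 100.

100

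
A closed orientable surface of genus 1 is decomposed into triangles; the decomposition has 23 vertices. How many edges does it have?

χ = 2 − 2·1 = 0, and every face is a triangle so 3F = 2E.
V − E + F = 0 with E = 3F/2 gives 23 − (3/2 − 1)·F = 0, so F = 46 and E = 69.

69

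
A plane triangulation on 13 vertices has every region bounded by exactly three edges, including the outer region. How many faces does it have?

22

In a plane triangulation 3F = 2E and V − E + F = 2, so F = 2V − 4 = 2·13 − 4 = 22.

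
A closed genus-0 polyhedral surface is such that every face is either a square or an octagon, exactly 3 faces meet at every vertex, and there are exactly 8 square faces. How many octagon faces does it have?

Let x be the number of octagons; then F = 8 + x.
Edge–face incidences: 2E = 4·8 + 8·x = 32 + 8x.
Every vertex has degree 3, so 3V = 2E.
Euler: V − E + F = 2 ⇒ (2E)/3 − E + (8 + x) = 2.
Multiply by 6: 2·(2E) − 3·(2E) + 6·(8 + x) = 12, i.e. 48 + 6x − (32 + 8x) = 12.
Collecting terms: −2x + 16 = 12, so −2x = −4, so x = 2.
Then 2E = 32 + 8·2 = 48, so E = 24, V = 2E/3 = 16, F = 8 + 2 = 10.

2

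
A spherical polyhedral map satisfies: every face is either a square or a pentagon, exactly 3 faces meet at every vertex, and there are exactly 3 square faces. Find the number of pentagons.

6

Let x be the number of pentagons; then F = 3 + x.
Edge–face incidences: 2E = 4·3 + 5·x = 12 + 5x.
Every vertex has degree 3, so 3V = 2E.
Euler: V − E + F = 2 ⇒ (2E)/3 − E + (3 + x) = 2.
Multiply by 6: 2·(2E) − 3·(2E) + 6·(3 + x) = 12, i.e. 18 + 6x − (12 + 5x) = 12.
Collecting terms: x + 6 = 12, so x = 6.
Then 2E = 12 + 5·6 = 42, so E = 21, V = 2E/3 = 14, F = 3 + 6 = 9.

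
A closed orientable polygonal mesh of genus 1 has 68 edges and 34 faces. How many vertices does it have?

34

For a closed orientable surface of genus 1, χ = 2 − 2·1 = 0.
V = 0 + E − F = 0 + 68 − 34 = 34.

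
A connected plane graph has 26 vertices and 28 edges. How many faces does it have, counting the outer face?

Euler's formula for a connected plane graph: V − E + F = 2, so F = 2 − 26 + 28 = 4.

4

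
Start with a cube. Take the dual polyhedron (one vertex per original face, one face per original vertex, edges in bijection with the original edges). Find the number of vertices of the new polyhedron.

6

The base solid has V = 8, E = 12, F = 6.
The dual swaps V and F and preserves E: V′ = F = 6, E′ = E = 12, F′ = V = 8.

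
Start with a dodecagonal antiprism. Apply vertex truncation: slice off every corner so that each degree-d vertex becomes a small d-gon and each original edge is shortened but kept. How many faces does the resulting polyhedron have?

The base solid has V = 24, E = 48, F = 26.
Truncation replaces each original edge-end by a new vertex, so V′ = 2E = 96.
Each original edge survives, and each old vertex of degree d contributes d new edges; summing degrees gives Σd = 2E, so E′ = E + 2E = 3E = 144.
Each original face survives and each original vertex becomes one new face: F′ = F + V = 50.

50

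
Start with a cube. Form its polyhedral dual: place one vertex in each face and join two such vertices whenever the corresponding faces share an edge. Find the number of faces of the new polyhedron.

The base solid has V = 8, E = 12, F = 6.
The dual swaps V and F and preserves E: V′ = F = 6, E′ = E = 12, F′ = V = 8.

8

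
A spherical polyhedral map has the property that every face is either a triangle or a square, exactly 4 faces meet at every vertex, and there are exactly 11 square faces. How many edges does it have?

34

Let x be the number of triangles; then F = 11 + x.
Edge–face incidences: 2E = 4·11 + 3·x = 44 + 3x.
Every vertex has degree 4, so 4V = 2E.
Euler: V − E + F = 2 ⇒ (2E)/4 − E + (11 + x) = 2.
Multiply by 8: 2·(2E) − 4·(2E) + 8·(11 + x) = 16, i.e. 88 + 8x − 2·(44 + 3x) = 16.
Collecting terms: 2x = 16, so x = 8.
Then 2E = 44 + 3·8 = 68, so E = 34, V = 2E/4 = 17, F = 11 + 8 = 19.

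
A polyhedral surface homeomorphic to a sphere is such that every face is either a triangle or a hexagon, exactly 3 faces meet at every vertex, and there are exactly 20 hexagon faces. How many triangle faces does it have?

Let x be the number of triangles; then F = 20 + x.
Edge–face incidences: 2E = 6·20 + 3·x = 120 + 3x.
Every vertex has degree 3, so 3V = 2E.
Euler: V − E + F = 2 ⇒ (2E)/3 − E + (20 + x) = 2.
Multiply by 6: 2·(2E) − 3·(2E) + 6·(20 + x) = 12, i.e. 120 + 6x − (120 + 3x) = 12.
Collecting terms: 3x = 12, so x = 4.
Then 2E = 120 + 3·4 = 132, so E = 66, V = 2E/3 = 44, F = 20 + 4 = 24.

4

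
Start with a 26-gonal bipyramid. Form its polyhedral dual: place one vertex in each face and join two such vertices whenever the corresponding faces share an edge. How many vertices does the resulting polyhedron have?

The base solid has V = 28, E = 78, F = 52.
The dual swaps V and F and preserves E: V′ = F = 52, E′ = E = 78, F′ = V = 28.

52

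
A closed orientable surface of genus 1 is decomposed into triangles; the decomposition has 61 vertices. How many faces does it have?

122

χ = 2 − 2·1 = 0, and every face is a triangle so 3F = 2E.
V − E + F = 0 with E = 3F/2 gives 61 − (3/2 − 1)·F = 0, so F = 122 and E = 183.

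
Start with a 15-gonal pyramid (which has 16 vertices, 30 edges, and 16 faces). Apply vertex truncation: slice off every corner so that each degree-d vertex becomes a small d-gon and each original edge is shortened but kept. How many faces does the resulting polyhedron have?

Truncation replaces each original edge-end by a new vertex, so V′ = 2E = 60.
Each original edge survives, and each old vertex of degree d contributes d new edges; summing degrees gives Σd = 2E, so E′ = E + 2E = 3E = 90.
Each original face survives and each original vertex becomes one new face: F′ = F + V = 32.

32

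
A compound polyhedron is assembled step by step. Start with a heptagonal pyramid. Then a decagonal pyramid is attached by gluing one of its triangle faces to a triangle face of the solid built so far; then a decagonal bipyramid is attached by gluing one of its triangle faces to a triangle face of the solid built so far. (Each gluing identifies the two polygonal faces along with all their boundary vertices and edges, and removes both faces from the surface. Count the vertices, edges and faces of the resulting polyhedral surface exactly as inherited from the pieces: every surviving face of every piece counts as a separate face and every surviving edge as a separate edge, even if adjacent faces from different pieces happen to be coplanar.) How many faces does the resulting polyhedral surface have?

A heptagonal pyramid: V=8, E=14, F=8.
Attach a decagonal pyramid (V=11, E=20, F=11) along a 3-gon: merge 3 vertices and 3 edges, delete both glued faces → V=16, E=31, F=17.
Attach a decagonal bipyramid (V=12, E=30, F=20) along a 3-gon: merge 3 vertices and 3 edges, delete both glued faces → V=25, E=58, F=35.
Check: V − E + F = 25 − 58 + 35 = 2.

35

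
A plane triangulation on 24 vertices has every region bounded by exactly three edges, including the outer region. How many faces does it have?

44

In a plane triangulation 3F = 2E and V − E + F = 2, so F = 2V − 4 = 2·24 − 4 = 44.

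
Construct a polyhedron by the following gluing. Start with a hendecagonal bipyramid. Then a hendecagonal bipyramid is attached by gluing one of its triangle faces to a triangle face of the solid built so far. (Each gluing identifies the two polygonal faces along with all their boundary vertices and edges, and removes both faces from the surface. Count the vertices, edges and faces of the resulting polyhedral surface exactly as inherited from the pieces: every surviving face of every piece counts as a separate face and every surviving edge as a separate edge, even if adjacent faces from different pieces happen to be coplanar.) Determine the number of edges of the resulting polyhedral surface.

A hendecagonal bipyramid: V=13, E=33, F=22.
Attach a hendecagonal bipyramid (V=13, E=33, F=22) along a 3-gon: merge 3 vertices and 3 edges, delete both glued faces → V=23, E=63, F=42.
Check: V − E + F = 23 − 63 + 42 = 2.

63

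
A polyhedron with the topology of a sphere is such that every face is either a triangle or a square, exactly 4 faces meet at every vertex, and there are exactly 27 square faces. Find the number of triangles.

8

Let x be the number of triangles; then F = 27 + x.
Edge–face incidences: 2E = 4·27 + 3·x = 108 + 3x.
Every vertex has degree 4, so 4V = 2E.
Euler: V − E + F = 2 ⇒ (2E)/4 − E + (27 + x) = 2.
Multiply by 8: 2·(2E) − 4·(2E) + 8·(27 + x) = 16, i.e. 216 + 8x − 2·(108 + 3x) = 16.
Collecting terms: 2x = 16, so x = 8.
Then 2E = 108 + 3·8 = 132, so E = 66, V = 2E/4 = 33, F = 27 + 8 = 35.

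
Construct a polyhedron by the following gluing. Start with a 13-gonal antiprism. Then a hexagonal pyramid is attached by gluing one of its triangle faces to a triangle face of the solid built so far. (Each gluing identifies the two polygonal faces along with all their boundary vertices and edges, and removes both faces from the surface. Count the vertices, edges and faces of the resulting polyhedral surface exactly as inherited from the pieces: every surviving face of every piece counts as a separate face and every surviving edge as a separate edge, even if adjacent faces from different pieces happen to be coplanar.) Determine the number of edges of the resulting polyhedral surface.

61

A 13-gonal antiprism: V=26, E=52, F=28.
Attach a hexagonal pyramid (V=7, E=12, F=7) along a 3-gon: merge 3 vertices and 3 edges, delete both glued faces → V=30, E=61, F=33.
Check: V − E + F = 30 − 61 + 33 = 2.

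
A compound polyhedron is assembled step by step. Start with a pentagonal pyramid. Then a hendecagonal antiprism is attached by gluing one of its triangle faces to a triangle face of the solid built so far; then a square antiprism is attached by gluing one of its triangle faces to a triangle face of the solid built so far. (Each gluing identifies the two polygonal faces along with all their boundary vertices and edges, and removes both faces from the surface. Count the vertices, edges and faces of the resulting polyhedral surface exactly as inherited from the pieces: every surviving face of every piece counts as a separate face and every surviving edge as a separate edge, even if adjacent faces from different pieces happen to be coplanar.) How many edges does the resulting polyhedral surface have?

64

A pentagonal pyramid: V=6, E=10, F=6.
Attach a hendecagonal antiprism (V=22, E=44, F=24) along a 3-gon: merge 3 vertices and 3 edges, delete both glued faces → V=25, E=51, F=28.
Attach a square antiprism (V=8, E=16, F=10) along a 3-gon: merge 3 vertices and 3 edges, delete both glued faces → V=30, E=64, F=36.
Check: V − E + F = 30 − 64 + 36 = 2.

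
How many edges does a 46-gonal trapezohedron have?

184

The n-trapezohedron (dual of the n-antiprism) has V = 2·46 + 2 = 94, E = 4·46 = 184, F = 2·46 = 92.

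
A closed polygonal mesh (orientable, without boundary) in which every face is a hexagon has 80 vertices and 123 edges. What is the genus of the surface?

2

Every face is a hexagon and each edge borders two faces, so 6F = 2·123, giving F = 41.
χ = V − E + F = 80 − 123 + 41 = -2.
For a closed orientable surface χ = 2 − 2g, so g = (2 − (-2))/2 = 2.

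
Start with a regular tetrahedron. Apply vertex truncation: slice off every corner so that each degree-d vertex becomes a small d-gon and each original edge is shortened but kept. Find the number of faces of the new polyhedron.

The base solid has V = 4, E = 6, F = 4.
Truncation replaces each original edge-end by a new vertex, so V′ = 2E = 12.
Each original edge survives, and each old vertex of degree d contributes d new edges; summing degrees gives Σd = 2E, so E′ = E + 2E = 3E = 18.
Each original face survives and each original vertex becomes one new face: F′ = F + V = 8.

8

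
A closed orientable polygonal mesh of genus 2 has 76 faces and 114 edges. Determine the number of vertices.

For a closed orientable surface of genus 2, χ = 2 − 2·2 = -2.
V = -2 + E − F = -2 + 114 − 76 = 36.

36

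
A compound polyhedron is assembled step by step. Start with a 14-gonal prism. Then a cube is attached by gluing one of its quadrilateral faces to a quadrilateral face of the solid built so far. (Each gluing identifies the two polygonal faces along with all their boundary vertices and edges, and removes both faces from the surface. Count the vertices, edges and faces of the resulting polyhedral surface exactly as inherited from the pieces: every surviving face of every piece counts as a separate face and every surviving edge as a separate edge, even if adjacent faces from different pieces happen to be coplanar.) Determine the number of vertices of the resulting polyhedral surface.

A 14-gonal prism: V=28, E=42, F=16.
Attach a cube (V=8, E=12, F=6) along a 4-gon: merge 4 vertices and 4 edges, delete both glued faces → V=32, E=50, F=20.
Check: V − E + F = 32 − 50 + 20 = 2.

32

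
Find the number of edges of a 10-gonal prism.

A prism on an n-gon has two n-gon bases and n rectangular sides: V = 2·10 = 20, E = 3·10 = 30, F = 10 + 2 = 12.
Check: V − E + F = 20 − 30 + 12 = 2.

30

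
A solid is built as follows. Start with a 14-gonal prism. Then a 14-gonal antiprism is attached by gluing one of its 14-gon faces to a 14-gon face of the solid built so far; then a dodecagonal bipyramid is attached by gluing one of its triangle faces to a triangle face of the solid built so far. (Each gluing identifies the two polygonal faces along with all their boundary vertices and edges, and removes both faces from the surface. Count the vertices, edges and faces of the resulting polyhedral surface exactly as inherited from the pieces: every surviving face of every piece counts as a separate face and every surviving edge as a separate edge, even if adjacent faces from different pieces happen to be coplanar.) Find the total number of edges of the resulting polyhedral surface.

117

A 14-gonal prism: V=28, E=42, F=16.
Attach a 14-gonal antiprism (V=28, E=56, F=30) along a 14-gon: merge 14 vertices and 14 edges, delete both glued faces → V=42, E=84, F=44.
Attach a dodecagonal bipyramid (V=14, E=36, F=24) along a 3-gon: merge 3 vertices and 3 edges, delete both glued faces → V=53, E=117, F=66.
Check: V − E + F = 53 − 117 + 66 = 2.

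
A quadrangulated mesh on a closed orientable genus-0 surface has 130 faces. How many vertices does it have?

χ = 2 − 2·0 = 2, and every face is a square so 4F = 2E.
E = 4·130/2 = 260. Then V = 2 + E − F = 2 + 260 − 130 = 132.

132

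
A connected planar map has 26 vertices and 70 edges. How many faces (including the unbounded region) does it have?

Euler's formula for a connected plane graph: V − E + F = 2, so F = 2 − 26 + 70 = 46.

46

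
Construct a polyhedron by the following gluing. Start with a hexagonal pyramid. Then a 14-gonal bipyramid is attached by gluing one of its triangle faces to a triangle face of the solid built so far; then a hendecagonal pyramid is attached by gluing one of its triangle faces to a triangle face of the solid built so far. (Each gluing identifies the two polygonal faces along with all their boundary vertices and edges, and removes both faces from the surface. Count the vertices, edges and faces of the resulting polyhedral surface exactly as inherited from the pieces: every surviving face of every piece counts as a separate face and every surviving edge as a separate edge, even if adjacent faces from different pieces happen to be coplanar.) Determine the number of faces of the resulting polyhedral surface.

A hexagonal pyramid: V=7, E=12, F=7.
Attach a 14-gonal bipyramid (V=16, E=42, F=28) along a 3-gon: merge 3 vertices and 3 edges, delete both glued faces → V=20, E=51, F=33.
Attach a hendecagonal pyramid (V=12, E=22, F=12) along a 3-gon: merge 3 vertices and 3 edges, delete both glued faces → V=29, E=70, F=43.
Check: V − E + F = 29 − 70 + 43 = 2.

43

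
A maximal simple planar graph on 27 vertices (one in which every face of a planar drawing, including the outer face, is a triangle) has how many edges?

75

In a plane triangulation 3F = 2E and V − E + F = 2, so E = 3V − 6 = 3·27 − 6 = 75.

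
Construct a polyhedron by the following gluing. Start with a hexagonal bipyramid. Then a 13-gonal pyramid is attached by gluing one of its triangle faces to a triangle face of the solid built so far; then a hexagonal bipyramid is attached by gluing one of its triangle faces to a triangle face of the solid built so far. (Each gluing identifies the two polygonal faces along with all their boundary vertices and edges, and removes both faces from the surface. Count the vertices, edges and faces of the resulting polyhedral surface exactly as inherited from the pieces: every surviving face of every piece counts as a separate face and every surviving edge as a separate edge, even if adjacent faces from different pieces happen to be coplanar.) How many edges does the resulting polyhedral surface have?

56

A hexagonal bipyramid: V=8, E=18, F=12.
Attach a 13-gonal pyramid (V=14, E=26, F=14) along a 3-gon: merge 3 vertices and 3 edges, delete both glued faces → V=19, E=41, F=24.
Attach a hexagonal bipyramid (V=8, E=18, F=12) along a 3-gon: merge 3 vertices and 3 edges, delete both glued faces → V=24, E=56, F=34.
Check: V − E + F = 24 − 56 + 34 = 2.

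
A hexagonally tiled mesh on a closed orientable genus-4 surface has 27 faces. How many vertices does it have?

χ = 2 − 2·4 = -6, and every face is a hexagon so 6F = 2E.
E = 6·27/2 = 81. Then V = -6 + E − F = -6 + 81 − 27 = 48.

48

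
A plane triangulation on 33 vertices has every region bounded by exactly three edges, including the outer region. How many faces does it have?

62

In a plane triangulation 3F = 2E and V − E + F = 2, so F = 2V − 4 = 2·33 − 4 = 62.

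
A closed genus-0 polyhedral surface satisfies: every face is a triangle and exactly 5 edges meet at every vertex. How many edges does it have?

30

Each face has 3 edges and each edge borders two faces, so 2E = 3F.
Each vertex has degree 5, so 5V = 2E and hence V = 3F/5.
Euler: V − E + F = 2 ⇒ (3F/5) − (3F/2) + F = 2.
Multiply by 10: (6 − 15 + 10)F = 20, i.e. 1F = 20.
So F = 20, E = 3·20/2 = 30, V = 3·20/5 = 12.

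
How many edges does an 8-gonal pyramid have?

A pyramid on an n-gon base has one n-gon and n triangles: V = 8 + 1 = 9, E = 2·8 = 16, F = 8 + 1 = 9.

16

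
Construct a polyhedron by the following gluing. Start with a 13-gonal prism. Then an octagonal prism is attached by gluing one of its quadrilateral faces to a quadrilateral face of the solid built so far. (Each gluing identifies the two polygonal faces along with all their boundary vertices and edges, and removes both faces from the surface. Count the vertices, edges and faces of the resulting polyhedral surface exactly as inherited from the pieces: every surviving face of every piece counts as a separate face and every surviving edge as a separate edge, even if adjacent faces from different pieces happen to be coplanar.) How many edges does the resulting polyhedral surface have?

59

A 13-gonal prism: V=26, E=39, F=15.
Attach an octagonal prism (V=16, E=24, F=10) along a 4-gon: merge 4 vertices and 4 edges, delete both glued faces → V=38, E=59, F=23.
Check: V − E + F = 38 − 59 + 23 = 2.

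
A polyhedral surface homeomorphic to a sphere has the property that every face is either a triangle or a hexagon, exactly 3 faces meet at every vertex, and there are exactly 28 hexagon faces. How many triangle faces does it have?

4

Let x be the number of triangles; then F = 28 + x.
Edge–face incidences: 2E = 6·28 + 3·x = 168 + 3x.
Every vertex has degree 3, so 3V = 2E.
Euler: V − E + F = 2 ⇒ (2E)/3 − E + (28 + x) = 2.
Multiply by 6: 2·(2E) − 3·(2E) + 6·(28 + x) = 12, i.e. 168 + 6x − (168 + 3x) = 12.
Collecting terms: 3x = 12, so x = 4.
Then 2E = 168 + 3·4 = 180, so E = 90, V = 2E/3 = 60, F = 28 + 4 = 32.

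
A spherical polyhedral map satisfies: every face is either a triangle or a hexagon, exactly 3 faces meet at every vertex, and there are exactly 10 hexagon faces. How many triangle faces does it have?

4

Let x be the number of triangles; then F = 10 + x.
Edge–face incidences: 2E = 6·10 + 3·x = 60 + 3x.
Every vertex has degree 3, so 3V = 2E.
Euler: V − E + F = 2 ⇒ (2E)/3 − E + (10 + x) = 2.
Multiply by 6: 2·(2E) − 3·(2E) + 6·(10 + x) = 12, i.e. 60 + 6x − (60 + 3x) = 12.
Collecting terms: 3x = 12, so x = 4.
Then 2E = 60 + 3·4 = 72, so E = 36, V = 2E/3 = 24, F = 10 + 4 = 14.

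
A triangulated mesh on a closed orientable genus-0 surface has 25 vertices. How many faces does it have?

46

χ = 2 − 2·0 = 2, and every face is a triangle so 3F = 2E.
V − E + F = 2 with E = 3F/2 gives 25 − (3/2 − 1)·F = 2, so F = 46 and E = 69.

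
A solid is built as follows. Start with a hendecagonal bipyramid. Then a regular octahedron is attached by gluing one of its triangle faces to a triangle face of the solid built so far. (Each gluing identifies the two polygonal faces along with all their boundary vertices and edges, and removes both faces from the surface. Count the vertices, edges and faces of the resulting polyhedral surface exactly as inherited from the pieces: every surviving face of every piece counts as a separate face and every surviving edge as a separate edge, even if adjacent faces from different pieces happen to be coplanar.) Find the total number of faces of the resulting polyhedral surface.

A hendecagonal bipyramid: V=13, E=33, F=22.
Attach a regular octahedron (V=6, E=12, F=8) along a 3-gon: merge 3 vertices and 3 edges, delete both glued faces → V=16, E=42, F=28.
Check: V − E + F = 16 − 42 + 28 = 2.

28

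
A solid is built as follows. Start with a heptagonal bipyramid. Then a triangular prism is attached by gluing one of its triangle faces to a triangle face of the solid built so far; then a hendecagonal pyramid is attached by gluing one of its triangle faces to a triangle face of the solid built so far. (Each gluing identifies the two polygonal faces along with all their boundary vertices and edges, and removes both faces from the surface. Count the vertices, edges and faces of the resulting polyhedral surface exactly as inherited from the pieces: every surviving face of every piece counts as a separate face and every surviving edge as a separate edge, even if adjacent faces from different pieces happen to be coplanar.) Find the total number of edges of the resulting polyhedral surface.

46

A heptagonal bipyramid: V=9, E=21, F=14.
Attach a triangular prism (V=6, E=9, F=5) along a 3-gon: merge 3 vertices and 3 edges, delete both glued faces → V=12, E=27, F=17.
Attach a hendecagonal pyramid (V=12, E=22, F=12) along a 3-gon: merge 3 vertices and 3 edges, delete both glued faces → V=21, E=46, F=27.
Check: V − E + F = 21 − 46 + 27 = 2.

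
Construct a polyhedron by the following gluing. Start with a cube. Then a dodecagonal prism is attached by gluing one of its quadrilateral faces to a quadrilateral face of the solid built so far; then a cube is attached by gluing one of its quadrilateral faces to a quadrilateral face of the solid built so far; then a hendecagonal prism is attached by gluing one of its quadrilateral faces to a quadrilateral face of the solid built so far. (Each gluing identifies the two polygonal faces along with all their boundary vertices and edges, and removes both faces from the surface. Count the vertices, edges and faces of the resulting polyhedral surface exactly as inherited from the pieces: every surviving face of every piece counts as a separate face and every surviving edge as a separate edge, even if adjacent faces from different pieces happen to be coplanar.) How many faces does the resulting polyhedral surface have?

A cube: V=8, E=12, F=6.
Attach a dodecagonal prism (V=24, E=36, F=14) along a 4-gon: merge 4 vertices and 4 edges, delete both glued faces → V=28, E=44, F=18.
Attach a cube (V=8, E=12, F=6) along a 4-gon: merge 4 vertices and 4 edges, delete both glued faces → V=32, E=52, F=22.
Attach a hendecagonal prism (V=22, E=33, F=13) along a 4-gon: merge 4 vertices and 4 edges, delete both glued faces → V=50, E=81, F=33.
Check: V − E + F = 50 − 81 + 33 = 2.

33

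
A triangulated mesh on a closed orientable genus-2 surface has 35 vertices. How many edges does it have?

111

χ = 2 − 2·2 = -2, and every face is a triangle so 3F = 2E.
V − E + F = -2 with E = 3F/2 gives 35 − (3/2 − 1)·F = -2, so F = 74 and E = 111.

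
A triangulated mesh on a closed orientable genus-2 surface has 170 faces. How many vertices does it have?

83

χ = 2 − 2·2 = -2, and every face is a triangle so 3F = 2E.
E = 3·170/2 = 255. Then V = -2 + E − F = -2 + 255 − 170 = 83.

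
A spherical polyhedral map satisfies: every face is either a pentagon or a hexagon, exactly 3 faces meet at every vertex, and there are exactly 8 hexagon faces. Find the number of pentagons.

Let x be the number of pentagons; then F = 8 + x.
Edge–face incidences: 2E = 6·8 + 5·x = 48 + 5x.
Every vertex has degree 3, so 3V = 2E.
Euler: V − E + F = 2 ⇒ (2E)/3 − E + (8 + x) = 2.
Multiply by 6: 2·(2E) − 3·(2E) + 6·(8 + x) = 12, i.e. 48 + 6x − (48 + 5x) = 12.
Collecting terms: x = 12.
Then 2E = 48 + 5·12 = 108, so E = 54, V = 2E/3 = 36, F = 8 + 12 = 20.

12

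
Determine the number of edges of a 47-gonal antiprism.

188

An antiprism on an n-gon has two n-gon caps and 2n triangles: V = 2·47 = 94, E = 4·47 = 188, F = 2·47 + 2 = 96.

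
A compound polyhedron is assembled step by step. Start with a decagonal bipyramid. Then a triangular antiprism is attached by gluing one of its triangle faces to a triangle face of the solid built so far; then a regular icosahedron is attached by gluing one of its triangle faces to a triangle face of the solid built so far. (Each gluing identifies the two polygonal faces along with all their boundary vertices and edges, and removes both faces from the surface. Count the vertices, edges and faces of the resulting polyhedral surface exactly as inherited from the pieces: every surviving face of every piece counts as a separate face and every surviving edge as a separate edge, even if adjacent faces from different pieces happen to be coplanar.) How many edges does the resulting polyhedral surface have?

66

A decagonal bipyramid: V=12, E=30, F=20.
Attach a triangular antiprism (V=6, E=12, F=8) along a 3-gon: merge 3 vertices and 3 edges, delete both glued faces → V=15, E=39, F=26.
Attach a regular icosahedron (V=12, E=30, F=20) along a 3-gon: merge 3 vertices and 3 edges, delete both glued faces → V=24, E=66, F=44.
Check: V − E + F = 24 − 66 + 44 = 2.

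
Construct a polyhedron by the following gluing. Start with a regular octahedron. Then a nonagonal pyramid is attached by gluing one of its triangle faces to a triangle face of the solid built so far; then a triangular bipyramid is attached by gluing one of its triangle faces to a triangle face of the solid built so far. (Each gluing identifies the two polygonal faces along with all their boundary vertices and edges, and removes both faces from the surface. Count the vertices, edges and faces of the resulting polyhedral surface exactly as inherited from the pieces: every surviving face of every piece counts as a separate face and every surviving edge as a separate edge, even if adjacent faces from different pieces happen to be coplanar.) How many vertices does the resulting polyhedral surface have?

15

A regular octahedron: V=6, E=12, F=8.
Attach a nonagonal pyramid (V=10, E=18, F=10) along a 3-gon: merge 3 vertices and 3 edges, delete both glued faces → V=13, E=27, F=16.
Attach a triangular bipyramid (V=5, E=9, F=6) along a 3-gon: merge 3 vertices and 3 edges, delete both glued faces → V=15, E=33, F=20.
Check: V − E + F = 15 − 33 + 20 = 2.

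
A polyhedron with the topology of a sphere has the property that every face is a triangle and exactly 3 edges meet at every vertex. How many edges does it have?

6

Each face has 3 edges and each edge borders two faces, so 2E = 3F.
Each vertex has degree 3, so 3V = 2E and hence V = 3F/3.
Euler: V − E + F = 2 ⇒ (3F/3) − (3F/2) + F = 2.
Multiply by 6: (6 − 9 + 6)F = 12, i.e. 3F = 12.
So F = 4, E = 3·4/2 = 6, V = 3·4/3 = 4.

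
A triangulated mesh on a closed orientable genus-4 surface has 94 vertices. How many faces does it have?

χ = 2 − 2·4 = -6, and every face is a triangle so 3F = 2E.
V − E + F = -6 with E = 3F/2 gives 94 − (3/2 − 1)·F = -6, so F = 200 and E = 300.

200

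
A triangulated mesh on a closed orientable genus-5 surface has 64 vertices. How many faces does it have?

144

χ = 2 − 2·5 = -8, and every face is a triangle so 3F = 2E.
V − E + F = -8 with E = 3F/2 gives 64 − (3/2 − 1)·F = -8, so F = 144 and E = 216.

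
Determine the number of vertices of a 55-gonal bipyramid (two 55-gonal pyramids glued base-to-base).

A bipyramid over an n-gon has 2n triangular faces and n + 2 vertices: V = 55 + 2 = 57, E = 3·55 = 165, F = 2·55 = 110.

57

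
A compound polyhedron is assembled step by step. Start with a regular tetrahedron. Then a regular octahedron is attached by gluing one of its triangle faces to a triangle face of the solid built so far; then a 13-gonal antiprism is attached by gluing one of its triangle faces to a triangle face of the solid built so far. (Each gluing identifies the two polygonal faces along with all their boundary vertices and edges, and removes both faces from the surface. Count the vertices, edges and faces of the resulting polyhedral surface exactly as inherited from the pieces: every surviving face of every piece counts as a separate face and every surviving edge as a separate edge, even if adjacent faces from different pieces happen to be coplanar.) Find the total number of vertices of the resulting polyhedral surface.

A regular tetrahedron: V=4, E=6, F=4.
Attach a regular octahedron (V=6, E=12, F=8) along a 3-gon: merge 3 vertices and 3 edges, delete both glued faces → V=7, E=15, F=10.
Attach a 13-gonal antiprism (V=26, E=52, F=28) along a 3-gon: merge 3 vertices and 3 edges, delete both glued faces → V=30, E=64, F=36.
Check: V − E + F = 30 − 64 + 36 = 2.

30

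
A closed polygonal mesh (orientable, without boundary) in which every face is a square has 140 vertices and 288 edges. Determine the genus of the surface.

3

Every face is a square and each edge borders two faces, so 4F = 2·288, giving F = 144.
χ = V − E + F = 140 − 288 + 144 = -4.
For a closed orientable surface χ = 2 − 2g, so g = (2 − (-4))/2 = 3.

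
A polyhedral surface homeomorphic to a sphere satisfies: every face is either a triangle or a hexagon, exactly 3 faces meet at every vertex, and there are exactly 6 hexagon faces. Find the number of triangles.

Let x be the number of triangles; then F = 6 + x.
Edge–face incidences: 2E = 6·6 + 3·x = 36 + 3x.
Every vertex has degree 3, so 3V = 2E.
Euler: V − E + F = 2 ⇒ (2E)/3 − E + (6 + x) = 2.
Multiply by 6: 2·(2E) − 3·(2E) + 6·(6 + x) = 12, i.e. 36 + 6x − (36 + 3x) = 12.
Collecting terms: 3x = 12, so x = 4.
Then 2E = 36 + 3·4 = 48, so E = 24, V = 2E/3 = 16, F = 6 + 4 = 10.

4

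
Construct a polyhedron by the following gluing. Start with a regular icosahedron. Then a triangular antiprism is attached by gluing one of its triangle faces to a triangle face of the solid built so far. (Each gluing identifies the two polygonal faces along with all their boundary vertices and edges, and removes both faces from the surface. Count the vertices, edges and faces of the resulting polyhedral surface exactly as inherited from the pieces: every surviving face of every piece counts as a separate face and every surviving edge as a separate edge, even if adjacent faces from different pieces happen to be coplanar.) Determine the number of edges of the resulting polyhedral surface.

A regular icosahedron: V=12, E=30, F=20.
Attach a triangular antiprism (V=6, E=12, F=8) along a 3-gon: merge 3 vertices and 3 edges, delete both glued faces → V=15, E=39, F=26.
Check: V − E + F = 15 − 39 + 26 = 2.

39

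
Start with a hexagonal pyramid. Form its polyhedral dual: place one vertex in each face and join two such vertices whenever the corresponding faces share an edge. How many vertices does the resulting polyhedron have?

7

The base solid has V = 7, E = 12, F = 7.
The dual swaps V and F and preserves E: V′ = F = 7, E′ = E = 12, F′ = V = 7.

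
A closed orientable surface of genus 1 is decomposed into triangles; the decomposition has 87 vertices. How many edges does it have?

261

χ = 2 − 2·1 = 0, and every face is a triangle so 3F = 2E.
V − E + F = 0 with E = 3F/2 gives 87 − (3/2 − 1)·F = 0, so F = 174 and E = 261.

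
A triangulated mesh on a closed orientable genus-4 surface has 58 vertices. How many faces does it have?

χ = 2 − 2·4 = -6, and every face is a triangle so 3F = 2E.
V − E + F = -6 with E = 3F/2 gives 58 − (3/2 − 1)·F = -6, so F = 128 and E = 192.

128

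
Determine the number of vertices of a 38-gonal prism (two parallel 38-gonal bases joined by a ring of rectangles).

76

A prism on an n-gon has two n-gon bases and n rectangular sides: V = 2·38 = 76, E = 3·38 = 114, F = 38 + 2 = 40.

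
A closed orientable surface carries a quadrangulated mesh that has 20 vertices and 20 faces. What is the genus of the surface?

1

Every face is a square, so 2E = 4·20 = 80, giving E = 40.
χ = V − E + F = 20 − 40 + 20 = 0.
For a closed orientable surface χ = 2 − 2g, so g = (2 − (0))/2 = 1.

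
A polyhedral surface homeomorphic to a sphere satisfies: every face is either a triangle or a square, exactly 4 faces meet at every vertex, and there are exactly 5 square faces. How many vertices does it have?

Let x be the number of triangles; then F = 5 + x.
Edge–face incidences: 2E = 4·5 + 3·x = 20 + 3x.
Every vertex has degree 4, so 4V = 2E.
Euler: V − E + F = 2 ⇒ (2E)/4 − E + (5 + x) = 2.
Multiply by 8: 2·(2E) − 4·(2E) + 8·(5 + x) = 16, i.e. 40 + 8x − 2·(20 + 3x) = 16.
Collecting terms: 2x = 16, so x = 8.
Then 2E = 20 + 3·8 = 44, so E = 22, V = 2E/4 = 11, F = 5 + 8 = 13.

11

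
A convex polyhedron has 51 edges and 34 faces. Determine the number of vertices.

19

Here V − E + F = 2.
V = 2 + E − F = 2 + 51 − 34 = 19.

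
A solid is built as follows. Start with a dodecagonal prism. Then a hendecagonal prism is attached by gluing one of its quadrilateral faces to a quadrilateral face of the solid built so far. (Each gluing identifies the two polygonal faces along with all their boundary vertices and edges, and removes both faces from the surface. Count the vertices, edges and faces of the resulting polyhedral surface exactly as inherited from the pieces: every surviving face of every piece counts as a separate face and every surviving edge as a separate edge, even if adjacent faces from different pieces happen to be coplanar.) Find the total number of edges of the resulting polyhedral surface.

65

A dodecagonal prism: V=24, E=36, F=14.
Attach a hendecagonal prism (V=22, E=33, F=13) along a 4-gon: merge 4 vertices and 4 edges, delete both glued faces → V=42, E=65, F=25.
Check: V − E + F = 42 − 65 + 25 = 2.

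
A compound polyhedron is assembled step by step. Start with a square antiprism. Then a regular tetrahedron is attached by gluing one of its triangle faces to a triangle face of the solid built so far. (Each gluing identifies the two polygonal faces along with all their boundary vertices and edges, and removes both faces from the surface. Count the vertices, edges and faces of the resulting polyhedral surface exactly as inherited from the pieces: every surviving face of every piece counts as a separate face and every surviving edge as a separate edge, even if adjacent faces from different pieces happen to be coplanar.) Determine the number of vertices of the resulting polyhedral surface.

9

A square antiprism: V=8, E=16, F=10.
Attach a regular tetrahedron (V=4, E=6, F=4) along a 3-gon: merge 3 vertices and 3 edges, delete both glued faces → V=9, E=19, F=12.
Check: V − E + F = 9 − 19 + 12 = 2.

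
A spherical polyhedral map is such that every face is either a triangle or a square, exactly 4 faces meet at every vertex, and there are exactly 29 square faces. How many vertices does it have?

Let x be the number of triangles; then F = 29 + x.
Edge–face incidences: 2E = 4·29 + 3·x = 116 + 3x.
Every vertex has degree 4, so 4V = 2E.
Euler: V − E + F = 2 ⇒ (2E)/4 − E + (29 + x) = 2.
Multiply by 8: 2·(2E) − 4·(2E) + 8·(29 + x) = 16, i.e. 232 + 8x − 2·(116 + 3x) = 16.
Collecting terms: 2x = 16, so x = 8.
Then 2E = 116 + 3·8 = 140, so E = 70, V = 2E/4 = 35, F = 29 + 8 = 37.

35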